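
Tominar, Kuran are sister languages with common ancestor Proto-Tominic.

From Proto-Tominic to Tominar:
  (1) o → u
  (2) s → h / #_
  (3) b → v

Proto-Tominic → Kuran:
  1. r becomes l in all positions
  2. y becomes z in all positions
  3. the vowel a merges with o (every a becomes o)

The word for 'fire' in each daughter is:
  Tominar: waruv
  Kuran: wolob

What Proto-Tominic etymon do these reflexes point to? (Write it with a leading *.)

Position 4: Tominar has u, Kuran has o. Taking the neighbouring segments as reconstructed: Tominar u could go back to *o or *u; Kuran o could go back to *a or *o — the one source consistent with every daughter is *o.
Position 2: Tominar has a, Kuran has o. Tominar preserves a here (none of its changes turn any other segment into a), so the proto-segment is *a.
Position 3: Tominar has r, Kuran has l. Tominar preserves r here (none of its changes turn any other segment into r), so the proto-segment is *r.
This points to *warob. Verify forward in each daughter:
Tominar: *warob > warub > waruv  (by vowel merger, unconditioned shift)
Kuran: *warob > walob > wolob  (by unconditioned shift, vowel merger)
No other proto-form is consistent with every reflex, so the reconstruction is *warob.

*warob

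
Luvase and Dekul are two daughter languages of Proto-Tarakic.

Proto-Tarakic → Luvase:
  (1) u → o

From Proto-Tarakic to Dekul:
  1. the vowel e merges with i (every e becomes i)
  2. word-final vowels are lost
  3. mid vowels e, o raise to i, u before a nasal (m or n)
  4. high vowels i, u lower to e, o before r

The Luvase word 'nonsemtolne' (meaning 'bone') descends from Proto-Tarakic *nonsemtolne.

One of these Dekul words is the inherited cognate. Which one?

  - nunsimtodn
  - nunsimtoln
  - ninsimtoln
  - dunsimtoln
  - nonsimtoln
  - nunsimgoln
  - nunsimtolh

nunsimtoln

Dekul: start from *nonsemtolne.
  rule 1 (vowel merger): nonsemtolne → nonsimtolni
  rule 2 (apocope): nonsimtolni → nonsimtoln
  rule 3 (pre-nasal raising): nonsimtoln → nunsimtoln
  rule 4: no change — nunsimtoln
  ⇒ Dekul nunsimtoln
The other candidates each miss or misapply at least one Dekul change.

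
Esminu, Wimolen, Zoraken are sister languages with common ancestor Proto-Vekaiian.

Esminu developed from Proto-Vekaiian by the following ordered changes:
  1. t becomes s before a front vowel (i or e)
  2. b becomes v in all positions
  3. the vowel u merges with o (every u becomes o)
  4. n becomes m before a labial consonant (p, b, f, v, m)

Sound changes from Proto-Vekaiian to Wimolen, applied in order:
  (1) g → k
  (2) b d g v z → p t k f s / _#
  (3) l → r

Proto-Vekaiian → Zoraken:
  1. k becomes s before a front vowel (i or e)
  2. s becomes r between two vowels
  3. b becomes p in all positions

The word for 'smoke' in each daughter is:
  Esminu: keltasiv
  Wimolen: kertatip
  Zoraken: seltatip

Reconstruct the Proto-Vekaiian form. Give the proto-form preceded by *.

Position 1: Esminu has k, Wimolen has k, Zoraken has s. Esminu preserves k here (none of its changes turn any other segment into k), so the proto-segment is *k.
Position 8: Esminu has v, Wimolen has p, Zoraken has p. Taking the neighbouring segments as reconstructed: Esminu v could go back to *b or *v; Wimolen p could go back to *p or *b; Zoraken p could go back to *p or *b — the one source consistent with every daughter is *b.
Continuing position by position gives *keltatib; check it forward:
Esminu: *keltatib
  keltatib → keltasib   [palatalisation]
  keltasib → keltasiv   [unconditioned shift]
  keltasiv (rule 3 does not apply)
  keltasiv (rule 4 does not apply)
  giving Esminu keltasiv.
Wimolen: *keltatib
  keltatib (rule 1 does not apply)
  keltatib → keltatip   [final devoicing]
  keltatip → kertatip   [unconditioned shift]
  giving Wimolen kertatip.
Zoraken: *keltatib
  keltatib → seltatib   [palatalisation]
  seltatib (rule 2 does not apply)
  seltatib → seltatip   [unconditioned shift]
  giving Zoraken seltatip.
Only *keltatib yields all of Esminu keltasiv, Wimolen kertatip, Zoraken seltatip.

*keltatib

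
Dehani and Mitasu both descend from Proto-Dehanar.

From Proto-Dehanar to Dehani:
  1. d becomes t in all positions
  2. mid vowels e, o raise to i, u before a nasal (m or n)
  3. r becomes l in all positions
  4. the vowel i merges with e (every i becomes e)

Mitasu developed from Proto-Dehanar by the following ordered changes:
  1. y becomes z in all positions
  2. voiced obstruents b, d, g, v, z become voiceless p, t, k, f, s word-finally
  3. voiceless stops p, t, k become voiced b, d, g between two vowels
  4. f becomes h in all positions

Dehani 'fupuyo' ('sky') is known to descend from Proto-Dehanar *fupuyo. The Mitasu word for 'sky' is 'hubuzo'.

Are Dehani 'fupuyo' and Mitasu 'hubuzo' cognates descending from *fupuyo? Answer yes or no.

Derive the expected Mitasu reflex of *fupuyo:
Mitasu: start from *fupuyo.
  rule 1 (unconditioned shift): fupuyo → fupuzo
  rule 2: no change — fupuzo
  rule 3 (intervocalic voicing): fupuzo → fubuzo
  rule 4 (unconditioned shift): fubuzo → hubuzo
  ⇒ Mitasu hubuzo
Mitasu 'hubuzo' matches the regular reflex exactly, so the pair is cognate.

yes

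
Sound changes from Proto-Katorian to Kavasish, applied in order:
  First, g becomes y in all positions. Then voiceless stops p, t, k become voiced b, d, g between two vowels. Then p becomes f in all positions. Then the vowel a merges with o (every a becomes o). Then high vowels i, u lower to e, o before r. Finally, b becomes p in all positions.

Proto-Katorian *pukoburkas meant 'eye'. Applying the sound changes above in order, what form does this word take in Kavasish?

fugoporkos

Kavasish: start from *pukoburkas.
  rule 1: no change — pukoburkas
  rule 2 (intervocalic voicing): pukoburkas → pugoburkas
  rule 3 (unconditioned shift): pugoburkas → fugoburkas
  rule 4 (vowel merger): fugoburkas → fugoburkos
  rule 5 (pre-rhotic lowering): fugoburkos → fugoborkos
  rule 6 (unconditioned shift): fugoborkos → fugoporkos
  ⇒ Kavasish fugoporkos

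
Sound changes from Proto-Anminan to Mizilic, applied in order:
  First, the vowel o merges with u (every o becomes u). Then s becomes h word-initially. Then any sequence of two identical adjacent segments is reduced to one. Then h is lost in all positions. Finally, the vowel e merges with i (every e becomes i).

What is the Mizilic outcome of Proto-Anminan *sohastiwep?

Mizilic: *sohastiwep
  sohastiwep → suhastiwep   [vowel merger]
  suhastiwep → huhastiwep   [debuccalisation]
  huhastiwep (rule 3 does not apply)
  huhastiwep → uastiwep   [h-loss]
  uastiwep → uastiwip   [vowel merger]
  giving Mizilic uastiwip.

uastiwip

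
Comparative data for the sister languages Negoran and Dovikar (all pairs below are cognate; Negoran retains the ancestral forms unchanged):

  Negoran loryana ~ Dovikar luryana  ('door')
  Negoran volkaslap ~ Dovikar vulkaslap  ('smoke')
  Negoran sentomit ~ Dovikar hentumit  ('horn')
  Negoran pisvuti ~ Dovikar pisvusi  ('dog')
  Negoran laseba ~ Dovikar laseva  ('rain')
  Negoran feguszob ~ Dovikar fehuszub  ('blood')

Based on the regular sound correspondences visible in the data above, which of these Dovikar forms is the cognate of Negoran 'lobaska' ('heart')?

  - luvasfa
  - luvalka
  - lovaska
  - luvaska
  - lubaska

luvaska

feguszob ~ fehuszub — Negoran o corresponds to Dovikar u after a consonant, before a labial obstruent.
laseba ~ laseva — Negoran b corresponds to Dovikar v between vowels (before a back vowel).
Applying these to Negoran 'lobaska':
  lobaska → lubaska   (o→u after a consonant, before a labial obstruent)
  lubaska → luvaska   (b→v between vowels (before a back vowel))
So the Dovikar cognate is 'luvaska'.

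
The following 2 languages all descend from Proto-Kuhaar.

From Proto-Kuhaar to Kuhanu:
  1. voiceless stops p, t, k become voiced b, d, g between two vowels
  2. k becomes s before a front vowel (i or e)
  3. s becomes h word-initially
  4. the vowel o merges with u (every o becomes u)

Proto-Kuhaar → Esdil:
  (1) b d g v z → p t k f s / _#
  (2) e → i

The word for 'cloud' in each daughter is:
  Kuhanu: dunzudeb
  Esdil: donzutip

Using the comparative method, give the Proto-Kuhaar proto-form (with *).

Position 7: Kuhanu has e, Esdil has i. Kuhanu preserves e here (none of its changes turn any other segment into e), so the proto-segment is *e.
Position 2: Kuhanu has u, Esdil has o. Esdil preserves o here (none of its changes turn any other segment into o), so the proto-segment is *o.
Continuing position by position gives *donzuteb; check it forward:
Kuhanu: start from *donzuteb.
  rule 1 (intervocalic voicing): donzuteb → donzudeb
  rule 2: no change — donzudeb
  rule 3: no change — donzudeb
  rule 4 (vowel merger): donzudeb → dunzudeb
  ⇒ Kuhanu dunzudeb
Esdil: *donzuteb
  donzuteb → donzutep   [final devoicing]
  donzutep → donzutip   [vowel merger]
  giving Esdil donzutip.
No other proto-form is consistent with every reflex, so the reconstruction is *donzuteb.

*donzuteb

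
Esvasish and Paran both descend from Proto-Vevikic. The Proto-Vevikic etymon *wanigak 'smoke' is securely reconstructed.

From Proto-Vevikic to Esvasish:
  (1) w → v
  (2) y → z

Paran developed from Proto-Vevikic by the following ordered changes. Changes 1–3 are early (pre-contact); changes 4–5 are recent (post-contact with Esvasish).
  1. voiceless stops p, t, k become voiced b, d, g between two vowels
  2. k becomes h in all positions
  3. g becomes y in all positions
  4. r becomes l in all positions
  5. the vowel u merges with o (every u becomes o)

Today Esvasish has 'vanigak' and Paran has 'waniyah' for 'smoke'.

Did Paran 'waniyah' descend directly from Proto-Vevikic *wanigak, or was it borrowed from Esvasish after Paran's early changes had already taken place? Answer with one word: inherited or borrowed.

inherited

If inherited, *wanigak would pass through all of Paran's changes:
Paran: *wanigak > wanigah > waniyah  (by unconditioned shift, unconditioned shift)
If borrowed from Esvasish 'vanigak' after the early changes, it would undergo only the recent ones:
  rule 4 (unconditioned shift): no change (vanigak)
  rule 5 (vowel merger): no change (vanigak)
  ⇒ as a loan: vanigak
Paran 'waniyah' matches the inherited outcome exactly, so it is an inherited cognate, not a loan.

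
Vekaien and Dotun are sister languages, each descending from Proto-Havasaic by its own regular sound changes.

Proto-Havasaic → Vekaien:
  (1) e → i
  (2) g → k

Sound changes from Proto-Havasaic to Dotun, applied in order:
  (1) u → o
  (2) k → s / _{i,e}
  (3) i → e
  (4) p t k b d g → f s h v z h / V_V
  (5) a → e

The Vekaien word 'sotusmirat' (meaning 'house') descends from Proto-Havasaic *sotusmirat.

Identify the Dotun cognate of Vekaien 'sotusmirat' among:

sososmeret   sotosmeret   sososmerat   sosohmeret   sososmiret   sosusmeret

Dotun: start from *sotusmirat.
  rule 1 (vowel merger): sotusmirat → sotosmirat
  rule 2: no change — sotosmirat
  rule 3 (vowel merger): sotosmirat → sotosmerat
  rule 4 (intervocalic lenition): sotosmerat → sososmerat
  rule 5 (vowel merger): sososmerat → sososmeret
  ⇒ Dotun sososmeret

sososmeret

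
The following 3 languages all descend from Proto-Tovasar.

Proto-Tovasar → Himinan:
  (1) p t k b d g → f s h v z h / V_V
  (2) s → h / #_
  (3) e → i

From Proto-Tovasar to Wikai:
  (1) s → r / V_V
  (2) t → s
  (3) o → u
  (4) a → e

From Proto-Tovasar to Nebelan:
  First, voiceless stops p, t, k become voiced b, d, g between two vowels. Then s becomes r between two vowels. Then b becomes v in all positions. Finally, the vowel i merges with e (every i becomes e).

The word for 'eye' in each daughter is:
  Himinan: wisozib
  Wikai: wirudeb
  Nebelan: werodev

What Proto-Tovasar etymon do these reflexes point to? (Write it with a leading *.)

*wisodeb

Position 5: Himinan has z, Wikai has d, Nebelan has d. Wikai preserves d here (none of its changes turn any other segment into d), so the proto-segment is *d.
Position 6: Himinan has i, Wikai has e, Nebelan has e. Taking the neighbouring segments as reconstructed: Himinan i could go back to *e or *i; Wikai e could go back to *a or *e; Nebelan e could go back to *e or *i — the one source consistent with every daughter is *e.
This points to *wisodeb. Verify forward in each daughter:
Himinan: *wisodeb > wisozeb > wisozib  (by intervocalic lenition, vowel merger)
Wikai: *wisodeb
  wisodeb → wirodeb   [rhotacism]
  wirodeb (rule 2 does not apply)
  wirodeb → wirudeb   [vowel merger]
  wirudeb (rule 4 does not apply)
  giving Wikai wirudeb.
Nebelan: *wisodeb > wirodeb > wirodev > werodev  (by rhotacism, unconditioned shift, vowel merger)
No other proto-form is consistent with every reflex, so the reconstruction is *wisodeb.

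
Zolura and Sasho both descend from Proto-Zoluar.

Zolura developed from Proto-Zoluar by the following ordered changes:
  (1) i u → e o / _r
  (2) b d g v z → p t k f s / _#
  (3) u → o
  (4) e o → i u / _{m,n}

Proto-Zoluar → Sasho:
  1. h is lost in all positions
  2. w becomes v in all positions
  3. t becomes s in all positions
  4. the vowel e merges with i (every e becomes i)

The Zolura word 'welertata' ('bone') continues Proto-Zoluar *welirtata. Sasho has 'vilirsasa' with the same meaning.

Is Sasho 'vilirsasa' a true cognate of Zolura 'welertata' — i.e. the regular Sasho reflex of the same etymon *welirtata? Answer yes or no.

Derive the expected Sasho reflex of *welirtata:
Sasho: start from *welirtata.
  rule 1: no change — welirtata
  rule 2 (unconditioned shift): welirtata → velirtata
  rule 3 (unconditioned shift): velirtata → velirsasa
  rule 4 (vowel merger): velirsasa → vilirsasa
  ⇒ Sasho vilirsasa
Sasho 'vilirsasa' matches the regular reflex exactly, so the pair is cognate.

yes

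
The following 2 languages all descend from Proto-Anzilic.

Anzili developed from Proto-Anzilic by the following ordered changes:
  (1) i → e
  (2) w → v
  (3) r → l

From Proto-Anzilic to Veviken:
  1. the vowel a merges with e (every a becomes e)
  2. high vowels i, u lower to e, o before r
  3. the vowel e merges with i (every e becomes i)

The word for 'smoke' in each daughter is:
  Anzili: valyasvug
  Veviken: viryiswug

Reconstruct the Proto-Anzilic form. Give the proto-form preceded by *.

Position 2: Anzili has a, Veviken has i. Anzili preserves a here (none of its changes turn any other segment into a), so the proto-segment is *a.
Position 5: Anzili has a, Veviken has i. Anzili preserves a here (none of its changes turn any other segment into a), so the proto-segment is *a.
Verify the candidate proto-form against each daughter:
Anzili: *varyaswug
  varyaswug (rule 1 does not apply)
  varyaswug → varyasvug   [unconditioned shift]
  varyasvug → valyasvug   [unconditioned shift]
  giving Anzili valyasvug.
Veviken: start from *varyaswug.
  rule 1 (vowel merger): varyaswug → veryeswug
  rule 2: no change — veryeswug
  rule 3 (vowel merger): veryeswug → viryiswug
  ⇒ Veviken viryiswug
Only *varyaswug yields all of Anzili valyasvug, Veviken viryiswug.

*varyaswug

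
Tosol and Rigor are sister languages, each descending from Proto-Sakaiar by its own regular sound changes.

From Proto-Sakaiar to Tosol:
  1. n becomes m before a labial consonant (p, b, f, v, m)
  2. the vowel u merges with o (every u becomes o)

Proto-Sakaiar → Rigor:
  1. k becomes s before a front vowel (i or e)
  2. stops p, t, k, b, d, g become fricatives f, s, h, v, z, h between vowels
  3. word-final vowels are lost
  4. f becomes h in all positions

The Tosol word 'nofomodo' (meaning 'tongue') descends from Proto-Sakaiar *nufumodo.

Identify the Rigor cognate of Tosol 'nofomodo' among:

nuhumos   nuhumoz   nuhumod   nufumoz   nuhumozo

Rigor: *nufumodo
  nufumodo (rule 1 does not apply)
  nufumodo → nufumozo   [intervocalic lenition]
  nufumozo → nufumoz   [apocope]
  nufumoz → nuhumoz   [unconditioned shift]
  giving Rigor nuhumoz.
Only 'nuhumoz' matches the regular Rigor development of *nufumodo.

nuhumoz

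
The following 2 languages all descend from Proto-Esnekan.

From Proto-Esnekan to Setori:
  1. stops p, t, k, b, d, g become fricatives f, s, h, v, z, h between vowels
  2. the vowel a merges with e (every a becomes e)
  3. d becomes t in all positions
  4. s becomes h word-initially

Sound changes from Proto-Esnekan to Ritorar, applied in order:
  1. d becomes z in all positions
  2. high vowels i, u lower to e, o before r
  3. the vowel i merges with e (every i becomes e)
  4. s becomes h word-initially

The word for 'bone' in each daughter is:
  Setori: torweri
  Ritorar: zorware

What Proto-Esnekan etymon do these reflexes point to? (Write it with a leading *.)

*dorwari

Position 5: Setori has e, Ritorar has a. Ritorar preserves a here (none of its changes turn any other segment into a), so the proto-segment is *a.
Position 7: Setori has i, Ritorar has e. Setori preserves i here (none of its changes turn any other segment into i), so the proto-segment is *i.
Position 1: Setori has t, Ritorar has z. Taking the neighbouring segments as reconstructed: Setori t could go back to *t or *d; Ritorar z could go back to *d or *z — the one source consistent with every daughter is *d.
Continuing position by position gives *dorwari; check it forward:
Setori: start from *dorwari.
  rule 1: no change — dorwari
  rule 2 (vowel merger): dorwari → dorweri
  rule 3 (unconditioned shift): dorweri → torweri
  rule 4: no change — torweri
  ⇒ Setori torweri
Ritorar: *dorwari
  dorwari → zorwari   [unconditioned shift]
  zorwari (rule 2 does not apply)
  zorwari → zorware   [vowel merger]
  zorware (rule 4 does not apply)
  giving Ritorar zorware.
Only *dorwari yields all of Setori torweri, Ritorar zorware.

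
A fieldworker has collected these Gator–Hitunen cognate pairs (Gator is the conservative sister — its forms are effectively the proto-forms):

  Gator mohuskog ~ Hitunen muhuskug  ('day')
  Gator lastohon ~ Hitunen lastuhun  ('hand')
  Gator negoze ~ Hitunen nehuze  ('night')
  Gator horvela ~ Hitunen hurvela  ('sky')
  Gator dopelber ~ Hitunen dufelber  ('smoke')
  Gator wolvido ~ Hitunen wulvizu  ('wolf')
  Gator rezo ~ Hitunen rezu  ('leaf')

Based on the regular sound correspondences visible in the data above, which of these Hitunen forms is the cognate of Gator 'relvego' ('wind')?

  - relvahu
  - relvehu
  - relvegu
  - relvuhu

negoze ~ nehuze — Gator g corresponds to Hitunen h between vowels (before a back vowel).
wolvido ~ wulvizu, rezo ~ rezu — Gator o corresponds to Hitunen u word-finally.
Applying these to Gator 'relvego':
  relvego → relveho   (g→h between vowels (before a back vowel))
  relveho → relvehu   (o→u word-finally)
So the Hitunen cognate is 'relvehu'.

relvehu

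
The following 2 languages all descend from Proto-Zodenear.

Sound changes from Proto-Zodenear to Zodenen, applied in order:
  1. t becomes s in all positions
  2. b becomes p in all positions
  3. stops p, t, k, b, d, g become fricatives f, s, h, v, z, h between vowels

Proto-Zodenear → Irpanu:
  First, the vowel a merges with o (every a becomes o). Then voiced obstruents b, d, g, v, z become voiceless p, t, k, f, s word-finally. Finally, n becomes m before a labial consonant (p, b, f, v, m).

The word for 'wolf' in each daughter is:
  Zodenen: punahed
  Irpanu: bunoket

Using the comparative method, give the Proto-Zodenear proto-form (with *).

Position 7: Zodenen has d, Irpanu has t. Zodenen preserves d here (none of its changes turn any other segment into d), so the proto-segment is *d.
Position 4: Zodenen has a, Irpanu has o. Zodenen preserves a here (none of its changes turn any other segment into a), so the proto-segment is *a.
Position 5: Zodenen has h, Irpanu has k. Taking the neighbouring segments as reconstructed: Zodenen h could go back to *k or *g or *h; Irpanu k can only go back to *k — the one source consistent with every daughter is *k.
This points to *bunaked. Verify forward in each daughter:
Zodenen: *bunaked > punaked > punahed  (by unconditioned shift, intervocalic lenition)
Irpanu: *bunaked
  bunaked → bunoked   [vowel merger]
  bunoked → bunoket   [final devoicing]
  bunoket (rule 3 does not apply)
  giving Irpanu bunoket.
*bunaked is the unique common source.

*bunaked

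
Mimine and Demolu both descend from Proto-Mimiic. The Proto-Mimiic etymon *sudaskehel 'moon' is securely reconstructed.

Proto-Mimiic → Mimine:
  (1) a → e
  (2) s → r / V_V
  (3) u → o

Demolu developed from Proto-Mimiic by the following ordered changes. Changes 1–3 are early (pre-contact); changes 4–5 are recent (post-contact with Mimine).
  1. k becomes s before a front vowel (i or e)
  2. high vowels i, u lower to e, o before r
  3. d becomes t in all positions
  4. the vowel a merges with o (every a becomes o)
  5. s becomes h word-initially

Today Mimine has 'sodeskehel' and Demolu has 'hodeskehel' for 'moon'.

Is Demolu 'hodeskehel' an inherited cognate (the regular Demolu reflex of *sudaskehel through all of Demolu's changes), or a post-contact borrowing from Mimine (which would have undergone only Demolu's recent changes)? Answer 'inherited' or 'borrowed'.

borrowed

If inherited, *sudaskehel would pass through all of Demolu's changes:
Demolu: *sudaskehel > sudassehel > sutassehel > sutossehel > hutossehel  (by palatalisation, unconditioned shift, vowel merger, debuccalisation)
If borrowed from Mimine 'sodeskehel' after the early changes, it would undergo only the recent ones:
  rule 4 (vowel merger): no change (sodeskehel)
  rule 5 (debuccalisation): sodeskehel → hodeskehel
  ⇒ as a loan: hodeskehel
Demolu 'hodeskehel' matches the loan outcome 'hodeskehel', not the inherited 'hutossehel' — it skipped the early Demolu changes, so it was borrowed from Mimine.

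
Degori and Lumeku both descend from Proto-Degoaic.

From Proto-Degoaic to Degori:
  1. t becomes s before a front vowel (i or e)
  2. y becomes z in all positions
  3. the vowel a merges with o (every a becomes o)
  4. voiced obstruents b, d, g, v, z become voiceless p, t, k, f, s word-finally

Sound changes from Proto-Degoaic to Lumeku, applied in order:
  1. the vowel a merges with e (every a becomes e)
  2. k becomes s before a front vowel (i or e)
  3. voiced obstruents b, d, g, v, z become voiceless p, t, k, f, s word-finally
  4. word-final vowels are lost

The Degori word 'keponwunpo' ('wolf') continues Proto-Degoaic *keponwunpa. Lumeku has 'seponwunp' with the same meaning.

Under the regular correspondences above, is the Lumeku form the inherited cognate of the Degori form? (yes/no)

Derive the expected Lumeku reflex of *keponwunpa:
Lumeku: *keponwunpa > keponwunpe > seponwunpe > seponwunp  (by vowel merger, palatalisation, apocope)
Lumeku 'seponwunp' matches the regular reflex exactly, so the pair is cognate.

yes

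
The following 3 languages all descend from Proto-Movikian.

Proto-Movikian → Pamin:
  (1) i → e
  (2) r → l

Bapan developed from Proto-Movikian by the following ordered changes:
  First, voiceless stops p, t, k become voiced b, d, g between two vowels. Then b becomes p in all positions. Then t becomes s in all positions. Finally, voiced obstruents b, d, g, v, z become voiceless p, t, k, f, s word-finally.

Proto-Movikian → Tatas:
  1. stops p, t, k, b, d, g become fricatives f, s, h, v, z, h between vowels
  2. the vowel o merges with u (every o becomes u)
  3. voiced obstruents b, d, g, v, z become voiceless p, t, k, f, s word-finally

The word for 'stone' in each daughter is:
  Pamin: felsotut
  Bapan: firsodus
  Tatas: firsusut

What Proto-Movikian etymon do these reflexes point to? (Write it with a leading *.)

*firsotut

Position 5: Pamin has o, Bapan has o, Tatas has u. Pamin preserves o here (none of its changes turn any other segment into o), so the proto-segment is *o.
Position 8: Pamin has t, Bapan has s, Tatas has t. Pamin preserves t here (none of its changes turn any other segment into t), so the proto-segment is *t.
Position 3: Pamin has l, Bapan has r, Tatas has r. Bapan preserves r here (none of its changes turn any other segment into r), so the proto-segment is *r.
This points to *firsotut. Verify forward in each daughter:
Pamin: *firsotut > fersotut > felsotut  (by vowel merger, unconditioned shift)
Bapan: start from *firsotut.
  rule 1 (intervocalic voicing): firsotut → firsodut
  rule 2: no change — firsodut
  rule 3 (unconditioned shift): firsodut → firsodus
  rule 4: no change — firsodus
  ⇒ Bapan firsodus
Tatas: start from *firsotut.
  rule 1 (intervocalic lenition): firsotut → firsosut
  rule 2 (vowel merger): firsosut → firsusut
  rule 3: no change — firsusut
  ⇒ Tatas firsusut
No other proto-form is consistent with every reflex, so the reconstruction is *firsotut.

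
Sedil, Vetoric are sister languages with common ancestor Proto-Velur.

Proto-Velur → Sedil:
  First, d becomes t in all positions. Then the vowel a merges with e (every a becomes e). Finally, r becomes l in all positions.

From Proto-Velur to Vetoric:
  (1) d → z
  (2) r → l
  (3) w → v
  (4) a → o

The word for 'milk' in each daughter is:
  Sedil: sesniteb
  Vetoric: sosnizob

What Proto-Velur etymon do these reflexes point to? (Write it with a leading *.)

Position 2: Sedil has e, Vetoric has o. Taking the neighbouring segments as reconstructed: Sedil e could go back to *a or *e; Vetoric o could go back to *a or *o — the one source consistent with every daughter is *a.
Position 7: Sedil has e, Vetoric has o. Taking the neighbouring segments as reconstructed: Sedil e could go back to *a or *e; Vetoric o could go back to *a or *o — the one source consistent with every daughter is *a.
Position 6: Sedil has t, Vetoric has z. Taking the neighbouring segments as reconstructed: Sedil t could go back to *t or *d; Vetoric z could go back to *d or *z — the one source consistent with every daughter is *d.
Verify the candidate proto-form against each daughter:
Sedil: *sasnidab
  sasnidab → sasnitab   [unconditioned shift]
  sasnitab → sesniteb   [vowel merger]
  sesniteb (rule 3 does not apply)
  giving Sedil sesniteb.
Vetoric: *sasnidab > sasnizab > sosnizob  (by unconditioned shift, vowel merger)
No other proto-form is consistent with every reflex, so the reconstruction is *sasnidab.

*sasnidab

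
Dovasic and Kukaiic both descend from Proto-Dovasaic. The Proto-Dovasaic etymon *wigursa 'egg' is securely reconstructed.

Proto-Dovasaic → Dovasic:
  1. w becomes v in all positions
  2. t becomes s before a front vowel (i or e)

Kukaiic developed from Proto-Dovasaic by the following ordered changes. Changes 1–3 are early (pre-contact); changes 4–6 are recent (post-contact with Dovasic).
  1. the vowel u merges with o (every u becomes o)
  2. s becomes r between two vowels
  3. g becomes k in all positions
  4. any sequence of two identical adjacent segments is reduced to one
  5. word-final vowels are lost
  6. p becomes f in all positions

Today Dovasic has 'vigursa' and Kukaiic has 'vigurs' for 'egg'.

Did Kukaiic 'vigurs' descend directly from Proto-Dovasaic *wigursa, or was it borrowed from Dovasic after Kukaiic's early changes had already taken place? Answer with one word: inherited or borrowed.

If inherited, *wigursa would pass through all of Kukaiic's changes:
Kukaiic: *wigursa
  wigursa → wigorsa   [vowel merger]
  wigorsa (rule 2 does not apply)
  wigorsa → wikorsa   [unconditioned shift]
  wikorsa (rule 4 does not apply)
  wikorsa → wikors   [apocope]
  wikors (rule 6 does not apply)
  giving Kukaiic wikors.
If borrowed from Dovasic 'vigursa' after the early changes, it would undergo only the recent ones:
  rule 4 (degemination): no change (vigursa)
  rule 5 (apocope): vigursa → vigurs
  rule 6 (unconditioned shift): no change (vigurs)
  ⇒ as a loan: vigurs
Kukaiic 'vigurs' matches the loan outcome 'vigurs', not the inherited 'wikors' — it skipped the early Kukaiic changes, so it was borrowed from Dovasic.

borrowed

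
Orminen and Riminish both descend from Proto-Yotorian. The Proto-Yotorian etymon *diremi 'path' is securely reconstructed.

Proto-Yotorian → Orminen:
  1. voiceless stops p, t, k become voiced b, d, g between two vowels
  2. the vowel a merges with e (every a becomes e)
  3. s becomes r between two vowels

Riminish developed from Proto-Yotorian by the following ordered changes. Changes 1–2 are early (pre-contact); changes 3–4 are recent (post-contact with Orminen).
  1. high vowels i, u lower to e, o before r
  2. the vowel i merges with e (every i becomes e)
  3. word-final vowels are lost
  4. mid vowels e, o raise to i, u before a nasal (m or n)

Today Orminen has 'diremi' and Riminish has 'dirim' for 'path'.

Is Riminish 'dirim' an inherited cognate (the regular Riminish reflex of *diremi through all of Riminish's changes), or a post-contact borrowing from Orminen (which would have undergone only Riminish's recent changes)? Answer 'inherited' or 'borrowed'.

If inherited, *diremi would pass through all of Riminish's changes:
Riminish: start from *diremi.
  rule 1 (pre-rhotic lowering): diremi → deremi
  rule 2 (vowel merger): deremi → dereme
  rule 3 (apocope): dereme → derem
  rule 4 (pre-nasal raising): derem → derim
  ⇒ Riminish derim
If borrowed from Orminen 'diremi' after the early changes, it would undergo only the recent ones:
  rule 3 (apocope): diremi → direm
  rule 4 (pre-nasal raising): direm → dirim
  ⇒ as a loan: dirim
Riminish 'dirim' matches the loan outcome 'dirim', not the inherited 'derim' — it skipped the early Riminish changes, so it was borrowed from Orminen.

borrowed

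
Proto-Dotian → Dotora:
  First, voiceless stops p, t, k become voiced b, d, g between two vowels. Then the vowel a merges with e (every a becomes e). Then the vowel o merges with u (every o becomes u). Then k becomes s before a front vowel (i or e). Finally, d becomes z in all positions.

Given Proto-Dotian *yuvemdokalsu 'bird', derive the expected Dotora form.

yuvemzugelsu

Dotora: *yuvemdokalsu > yuvemdogalsu > yuvemdogelsu > yuvemdugelsu > yuvemzugelsu  (by intervocalic voicing, vowel merger, vowel merger, unconditioned shift)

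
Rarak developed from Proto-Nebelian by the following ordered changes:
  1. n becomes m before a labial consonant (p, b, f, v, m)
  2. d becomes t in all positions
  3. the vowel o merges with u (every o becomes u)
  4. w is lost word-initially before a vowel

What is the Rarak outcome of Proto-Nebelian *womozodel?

Rarak: *womozodel > womozotel > wumuzutel > umuzutel  (by unconditioned shift, vowel merger, glide loss)

umuzutel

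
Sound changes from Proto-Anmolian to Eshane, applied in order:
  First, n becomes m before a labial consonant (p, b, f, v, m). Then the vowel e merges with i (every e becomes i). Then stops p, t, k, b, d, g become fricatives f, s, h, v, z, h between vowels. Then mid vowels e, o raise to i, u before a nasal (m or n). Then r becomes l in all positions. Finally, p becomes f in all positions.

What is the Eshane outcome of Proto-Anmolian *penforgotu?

Eshane: start from *penforgotu.
  rule 1 (nasal place assimilation): penforgotu → pemforgotu
  rule 2 (vowel merger): pemforgotu → pimforgotu
  rule 3 (intervocalic lenition): pimforgotu → pimforgosu
  rule 4: no change — pimforgosu
  rule 5 (unconditioned shift): pimforgosu → pimfolgosu
  rule 6 (unconditioned shift): pimfolgosu → fimfolgosu
  ⇒ Eshane fimfolgosu

fimfolgosu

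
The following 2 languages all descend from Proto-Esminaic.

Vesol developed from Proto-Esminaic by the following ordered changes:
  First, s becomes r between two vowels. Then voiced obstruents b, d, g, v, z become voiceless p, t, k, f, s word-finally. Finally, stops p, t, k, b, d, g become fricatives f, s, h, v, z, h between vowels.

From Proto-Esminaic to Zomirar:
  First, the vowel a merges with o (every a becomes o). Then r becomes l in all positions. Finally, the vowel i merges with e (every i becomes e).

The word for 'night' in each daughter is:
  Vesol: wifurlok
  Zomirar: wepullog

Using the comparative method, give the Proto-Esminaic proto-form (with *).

Position 5: Vesol has r, Zomirar has l. Taking the neighbouring segments as reconstructed: Vesol r can only go back to *r; Zomirar l could go back to *l or *r — the one source consistent with every daughter is *r.
Position 8: Vesol has k, Zomirar has g. Zomirar preserves g here (none of its changes turn any other segment into g), so the proto-segment is *g.
Position 3: Vesol has f, Zomirar has p. Zomirar preserves p here (none of its changes turn any other segment into p), so the proto-segment is *p.
Verify the candidate proto-form against each daughter:
Vesol: *wipurlog
  wipurlog (rule 1 does not apply)
  wipurlog → wipurlok   [final devoicing]
  wipurlok → wifurlok   [intervocalic lenition]
  giving Vesol wifurlok.
Zomirar: *wipurlog
  wipurlog (rule 1 does not apply)
  wipurlog → wipullog   [unconditioned shift]
  wipullog → wepullog   [vowel merger]
  giving Zomirar wepullog.
Only *wipurlog yields all of Vesol wifurlok, Zomirar wepullog.

*wipurlog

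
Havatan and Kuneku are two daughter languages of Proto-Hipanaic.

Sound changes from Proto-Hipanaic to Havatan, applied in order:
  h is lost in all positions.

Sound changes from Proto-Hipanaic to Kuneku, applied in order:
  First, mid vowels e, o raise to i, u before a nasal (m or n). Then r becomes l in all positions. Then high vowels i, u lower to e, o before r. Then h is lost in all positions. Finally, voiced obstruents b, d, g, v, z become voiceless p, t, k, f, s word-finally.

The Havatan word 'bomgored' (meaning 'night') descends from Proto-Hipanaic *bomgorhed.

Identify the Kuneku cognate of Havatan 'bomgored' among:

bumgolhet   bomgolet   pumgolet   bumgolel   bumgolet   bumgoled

Kuneku: start from *bomgorhed.
  rule 1 (pre-nasal raising): bomgorhed → bumgorhed
  rule 2 (unconditioned shift): bumgorhed → bumgolhed
  rule 3: no change — bumgolhed
  rule 4 (h-loss): bumgolhed → bumgoled
  rule 5 (final devoicing): bumgoled → bumgolet
  ⇒ Kuneku bumgolet
The other candidates each miss or misapply at least one Kuneku change.

bumgolet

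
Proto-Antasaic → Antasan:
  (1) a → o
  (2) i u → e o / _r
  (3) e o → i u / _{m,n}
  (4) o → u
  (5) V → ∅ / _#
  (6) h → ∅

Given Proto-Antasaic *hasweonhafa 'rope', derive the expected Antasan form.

Antasan: *hasweonhafa > hosweonhofo > hosweunhofo > husweunhufu > husweunhuf > usweunuf  (by vowel merger, pre-nasal raising, vowel merger, apocope, h-loss)

usweunuf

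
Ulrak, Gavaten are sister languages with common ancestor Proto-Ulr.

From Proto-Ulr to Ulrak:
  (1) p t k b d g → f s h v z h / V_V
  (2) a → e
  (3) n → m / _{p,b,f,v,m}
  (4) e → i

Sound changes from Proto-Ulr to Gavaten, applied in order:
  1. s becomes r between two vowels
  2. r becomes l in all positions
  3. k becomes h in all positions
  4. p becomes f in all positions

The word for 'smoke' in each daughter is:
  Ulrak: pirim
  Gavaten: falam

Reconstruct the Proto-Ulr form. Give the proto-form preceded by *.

*param

Position 4: Ulrak has i, Gavaten has a. Gavaten preserves a here (none of its changes turn any other segment into a), so the proto-segment is *a.
Position 3: Ulrak has r, Gavaten has l. Ulrak preserves r here (none of its changes turn any other segment into r), so the proto-segment is *r.
Position 2: Ulrak has i, Gavaten has a. Gavaten preserves a here (none of its changes turn any other segment into a), so the proto-segment is *a.
Continuing position by position gives *param; check it forward:
Ulrak: *param > perem > pirim  (by vowel merger, vowel merger)
Gavaten: start from *param.
  rule 1: no change — param
  rule 2 (unconditioned shift): param → palam
  rule 3: no change — palam
  rule 4 (unconditioned shift): palam → falam
  ⇒ Gavaten falam
Only *param yields all of Ulrak pirim, Gavaten falam.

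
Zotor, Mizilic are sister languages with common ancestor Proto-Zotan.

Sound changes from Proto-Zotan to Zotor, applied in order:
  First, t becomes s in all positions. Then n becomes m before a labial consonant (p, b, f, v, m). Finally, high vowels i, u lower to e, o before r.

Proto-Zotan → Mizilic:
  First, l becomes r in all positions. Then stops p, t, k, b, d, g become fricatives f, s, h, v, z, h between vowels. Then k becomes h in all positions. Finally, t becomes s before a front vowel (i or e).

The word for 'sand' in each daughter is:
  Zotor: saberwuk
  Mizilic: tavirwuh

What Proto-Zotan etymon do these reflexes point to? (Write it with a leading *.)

*tabirwuk

Position 4: Zotor has e, Mizilic has i. Mizilic preserves i here (none of its changes turn any other segment into i), so the proto-segment is *i.
Position 8: Zotor has k, Mizilic has h. Zotor preserves k here (none of its changes turn any other segment into k), so the proto-segment is *k.
Position 3: Zotor has b, Mizilic has v. Zotor preserves b here (none of its changes turn any other segment into b), so the proto-segment is *b.
Verify the candidate proto-form against each daughter:
Zotor: start from *tabirwuk.
  rule 1 (unconditioned shift): tabirwuk → sabirwuk
  rule 2: no change — sabirwuk
  rule 3 (pre-rhotic lowering): sabirwuk → saberwuk
  ⇒ Zotor saberwuk
Mizilic: *tabirwuk
  tabirwuk (rule 1 does not apply)
  tabirwuk → tavirwuk   [intervocalic lenition]
  tavirwuk → tavirwuh   [unconditioned shift]
  tavirwuh (rule 4 does not apply)
  giving Mizilic tavirwuh.
*tabirwuk is the unique common source.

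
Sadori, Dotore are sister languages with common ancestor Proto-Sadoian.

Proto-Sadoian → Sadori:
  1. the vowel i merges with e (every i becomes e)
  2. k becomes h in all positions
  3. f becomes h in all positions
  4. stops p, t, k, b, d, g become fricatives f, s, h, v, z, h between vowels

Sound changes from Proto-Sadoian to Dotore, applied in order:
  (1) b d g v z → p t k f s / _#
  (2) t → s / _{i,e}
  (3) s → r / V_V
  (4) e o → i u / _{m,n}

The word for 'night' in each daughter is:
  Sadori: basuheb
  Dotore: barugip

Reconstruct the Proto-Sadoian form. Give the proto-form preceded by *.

*basugib

Position 6: Sadori has e, Dotore has i. Taking the neighbouring segments as reconstructed: Sadori e could go back to *e or *i; Dotore i can only go back to *i — the one source consistent with every daughter is *i.
Position 5: Sadori has h, Dotore has g. Dotore preserves g here (none of its changes turn any other segment into g), so the proto-segment is *g.
This points to *basugib. Verify forward in each daughter:
Sadori: start from *basugib.
  rule 1 (vowel merger): basugib → basugeb
  rule 2: no change — basugeb
  rule 3: no change — basugeb
  rule 4 (intervocalic lenition): basugeb → basuheb
  ⇒ Sadori basuheb
Dotore: *basugib
  basugib → basugip   [final devoicing]
  basugip (rule 2 does not apply)
  basugip → barugip   [rhotacism]
  barugip (rule 4 does not apply)
  giving Dotore barugip.
*basugib is the unique common source.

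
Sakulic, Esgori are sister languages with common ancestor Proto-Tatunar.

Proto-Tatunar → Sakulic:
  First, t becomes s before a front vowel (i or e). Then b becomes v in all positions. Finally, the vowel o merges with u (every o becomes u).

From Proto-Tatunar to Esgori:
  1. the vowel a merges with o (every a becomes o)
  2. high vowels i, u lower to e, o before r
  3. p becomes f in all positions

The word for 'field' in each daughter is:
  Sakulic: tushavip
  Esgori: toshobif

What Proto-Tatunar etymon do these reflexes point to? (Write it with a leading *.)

*toshabip

Position 5: Sakulic has a, Esgori has o. Sakulic preserves a here (none of its changes turn any other segment into a), so the proto-segment is *a.
Position 8: Sakulic has p, Esgori has f. Sakulic preserves p here (none of its changes turn any other segment into p), so the proto-segment is *p.
Position 6: Sakulic has v, Esgori has b. Esgori preserves b here (none of its changes turn any other segment into b), so the proto-segment is *b.
This points to *toshabip. Verify forward in each daughter:
Sakulic: *toshabip > toshavip > tushavip  (by unconditioned shift, vowel merger)
Esgori: start from *toshabip.
  rule 1 (vowel merger): toshabip → toshobip
  rule 2: no change — toshobip
  rule 3 (unconditioned shift): toshobip → toshobif
  ⇒ Esgori toshobif
No other proto-form is consistent with every reflex, so the reconstruction is *toshabip.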